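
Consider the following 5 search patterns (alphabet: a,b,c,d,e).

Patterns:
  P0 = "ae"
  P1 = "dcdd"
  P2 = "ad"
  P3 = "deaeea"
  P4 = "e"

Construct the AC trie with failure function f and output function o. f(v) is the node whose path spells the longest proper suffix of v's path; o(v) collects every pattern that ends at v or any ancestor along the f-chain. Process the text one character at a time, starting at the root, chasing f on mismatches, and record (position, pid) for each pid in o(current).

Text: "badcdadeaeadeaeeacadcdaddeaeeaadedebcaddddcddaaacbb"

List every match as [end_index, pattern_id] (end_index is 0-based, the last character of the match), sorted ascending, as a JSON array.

Construct AC machine:
Trie nodes:
  n0 'ε': a→1 d→3 e→13
  n1 'a': d→7 e→2
  n2 'ae': ·  ←P0
  n3 'd': c→4 e→8
  n4 'dc': d→5
  n5 'dcd': d→6
  n6 'dcdd': ·  ←P1
  n7 'ad': ·  ←P2
  n8 'de': a→9
  n9 'dea': e→10
  n10 'deae': e→11
  n11 'deaee': a→12
  n12 'deaeea': ·  ←P3
  n13 'e': ·  ←P4

Failure links (BFS by depth):
  n1('a'): parent n0 fail=0; on 'a' 0 → fail=0;  out ∅∪∅=∅
  n3('d'): parent n0 fail=0; on 'd' 0 → fail=0;  out ∅∪∅=∅
  n13('e'): parent n0 fail=0; on 'e' 0 → fail=0;  out {4}∪∅={4}
  n2('ae'): parent n1 fail=0; on 'e' 0 → fail=13;  out {0}∪{4}={0,4}
  n4('dc'): parent n3 fail=0; on 'c' 0 → fail=0;  out ∅∪∅=∅
  n7('ad'): parent n1 fail=0; on 'd' 0 → fail=3;  out {2}∪∅={2}
  n8('de'): parent n3 fail=0; on 'e' 0 → fail=13;  out ∅∪{4}={4}
  n5('dcd'): parent n4 fail=0; on 'd' 0 → fail=3;  out ∅∪∅=∅
  n9('dea'): parent n8 fail=13; on 'a' 13→0 → fail=1;  out ∅∪∅=∅
  n6('dcdd'): parent n5 fail=3; on 'd' 3→0 → fail=3;  out {1}∪∅={1}
  n10('deae'): parent n9 fail=1; on 'e' 1 → fail=2;  out ∅∪{0,4}={0,4}
  n11('deaee'): parent n10 fail=2; on 'e' 2→13→0 → fail=13;  out ∅∪{4}={4}
  n12('deaeea'): parent n11 fail=13; on 'a' 13→0 → fail=1;  out {3}∪∅={3}

Scan:
i=0 'b': node 0→0
i=1 'a': node 0→1
i=2 'd': node 1→7  → match P2@[1:2]
i=3 'c': node 7→4 (fail-walked)
i=4 'd': node 4→5
i=5 'a': node 5→1 (fail-walked)
i=6 'd': node 1→7  → match P2@[5:6]
i=7 'e': node 7→8 (fail-walked)  → match P4@[7:7]
i=8 'a': node 8→9
i=9 'e': node 9→10  → match P0@[8:9],P4@[9:9]
i=10 'a': node 10→1 (fail-walked)
i=11 'd': node 1→7  → match P2@[10:11]
i=12 'e': node 7→8 (fail-walked)  → match P4@[12:12]
i=13 'a': node 8→9
i=14 'e': node 9→10  → match P0@[13:14],P4@[14:14]
i=15 'e': node 10→11  → match P4@[15:15]
i=16 'a': node 11→12  → match P3@[11:16]
i=17 'c': node 12→0 (fail-walked)
i=18 'a': node 0→1
i=19 'd': node 1→7  → match P2@[18:19]
i=20 'c': node 7→4 (fail-walked)
i=21 'd': node 4→5
i=22 'a': node 5→1 (fail-walked)
i=23 'd': node 1→7  → match P2@[22:23]
i=24 'd': node 7→3 (fail-walked)
i=25 'e': node 3→8  → match P4@[25:25]
i=26 'a': node 8→9
i=27 'e': node 9→10  → match P0@[26:27],P4@[27:27]
i=28 'e': node 10→11  → match P4@[28:28]
i=29 'a': node 11→12  → match P3@[24:29]
i=30 'a': node 12→1 (fail-walked)
i=31 'd': node 1→7  → match P2@[30:31]
i=32 'e': node 7→8 (fail-walked)  → match P4@[32:32]
i=33 'd': node 8→3 (fail-walked)
i=34 'e': node 3→8  → match P4@[34:34]
i=35 'b': node 8→0 (fail-walked)
i=36 'c': node 0→0
i=37 'a': node 0→1
i=38 'd': node 1→7  → match P2@[37:38]
i=39 'd': node 7→3 (fail-walked)
i=40 'd': node 3→3 (fail-walked)
i=41 'd': node 3→3 (fail-walked)
i=42 'c': node 3→4
i=43 'd': node 4→5
i=44 'd': node 5→6  → match P1@[41:44]
i=45 'a': node 6→1 (fail-walked)
i=46 'a': node 1→1 (fail-walked)
i=47 'a': node 1→1 (fail-walked)
i=48 'c': node 1→0 (fail-walked)
i=49 'b': node 0→0
i=50 'b': node 0→0

All matches (sorted): [[2,2],[6,2],[7,4],[9,0],[9,4],[11,2],[12,4],[14,0],[14,4],[15,4],[16,3],[19,2],[23,2],[25,4],[27,0],[27,4],[28,4],[29,3],[31,2],[32,4],[34,4],[38,2],[44,1]]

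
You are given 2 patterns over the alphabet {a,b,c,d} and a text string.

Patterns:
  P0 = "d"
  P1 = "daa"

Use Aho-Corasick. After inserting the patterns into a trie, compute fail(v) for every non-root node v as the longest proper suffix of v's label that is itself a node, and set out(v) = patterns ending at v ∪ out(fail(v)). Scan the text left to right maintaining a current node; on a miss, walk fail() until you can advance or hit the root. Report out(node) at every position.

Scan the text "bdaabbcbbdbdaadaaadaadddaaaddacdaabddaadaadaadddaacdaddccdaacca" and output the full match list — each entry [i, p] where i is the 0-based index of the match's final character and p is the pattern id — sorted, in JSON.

Build automaton:
Trie (insert patterns):
  0='ε' goto d→1
  1='d' goto a→2  ←P0
  2='da' goto a→3
  3='daa' goto ·  ←P1

BFS fail/out derivation:
  n1('d'): parent n0 fail=0; on 'd' 0 → fail=0;  out {0}∪∅={0}
  n2('da'): parent n1 fail=0; on 'a' 0 → fail=0;  out ∅∪∅=∅
  n3('daa'): parent n2 fail=0; on 'a' 0 → fail=0;  out {1}∪∅={1}

Run:
pos 0 'b': at 0
pos 1 'd': at 1  emit P0@[1:1]
pos 2 'a': at 2
pos 3 'a': at 3  emit P1@[1:3]
pos 4 'b': at 0 (fail-walked)
pos 5 'b': at 0
pos 6 'c': at 0
pos 7 'b': at 0
pos 8 'b': at 0
pos 9 'd': at 1  emit P0@[9:9]
pos 10 'b': at 0 (fail-walked)
pos 11 'd': at 1  emit P0@[11:11]
pos 12 'a': at 2
pos 13 'a': at 3  emit P1@[11:13]
pos 14 'd': at 1 (fail-walked)  emit P0@[14:14]
pos 15 'a': at 2
pos 16 'a': at 3  emit P1@[14:16]
pos 17 'a': at 0 (fail-walked)
pos 18 'd': at 1  emit P0@[18:18]
pos 19 'a': at 2
pos 20 'a': at 3  emit P1@[18:20]
pos 21 'd': at 1 (fail-walked)  emit P0@[21:21]
pos 22 'd': at 1 (fail-walked)  emit P0@[22:22]
pos 23 'd': at 1 (fail-walked)  emit P0@[23:23]
pos 24 'a': at 2
pos 25 'a': at 3  emit P1@[23:25]
pos 26 'a': at 0 (fail-walked)
pos 27 'd': at 1  emit P0@[27:27]
pos 28 'd': at 1 (fail-walked)  emit P0@[28:28]
pos 29 'a': at 2
pos 30 'c': at 0 (fail-walked)
pos 31 'd': at 1  emit P0@[31:31]
pos 32 'a': at 2
pos 33 'a': at 3  emit P1@[31:33]
pos 34 'b': at 0 (fail-walked)
pos 35 'd': at 1  emit P0@[35:35]
pos 36 'd': at 1 (fail-walked)  emit P0@[36:36]
pos 37 'a': at 2
pos 38 'a': at 3  emit P1@[36:38]
pos 39 'd': at 1 (fail-walked)  emit P0@[39:39]
pos 40 'a': at 2
pos 41 'a': at 3  emit P1@[39:41]
pos 42 'd': at 1 (fail-walked)  emit P0@[42:42]
pos 43 'a': at 2
pos 44 'a': at 3  emit P1@[42:44]
pos 45 'd': at 1 (fail-walked)  emit P0@[45:45]
pos 46 'd': at 1 (fail-walked)  emit P0@[46:46]
pos 47 'd': at 1 (fail-walked)  emit P0@[47:47]
pos 48 'a': at 2
pos 49 'a': at 3  emit P1@[47:49]
pos 50 'c': at 0 (fail-walked)
pos 51 'd': at 1  emit P0@[51:51]
pos 52 'a': at 2
pos 53 'd': at 1 (fail-walked)  emit P0@[53:53]
pos 54 'd': at 1 (fail-walked)  emit P0@[54:54]
pos 55 'c': at 0 (fail-walked)
pos 56 'c': at 0
pos 57 'd': at 1  emit P0@[57:57]
pos 58 'a': at 2
pos 59 'a': at 3  emit P1@[57:59]
pos 60 'c': at 0 (fail-walked)
pos 61 'c': at 0
pos 62 'a': at 0

All matches (sorted): [[1,0],[3,1],[9,0],[11,0],[13,1],[14,0],[16,1],[18,0],[20,1],[21,0],[22,0],[23,0],[25,1],[27,0],[28,0],[31,0],[33,1],[35,0],[36,0],[38,1],[39,0],[41,1],[42,0],[44,1],[45,0],[46,0],[47,0],[49,1],[51,0],[53,0],[54,0],[57,0],[59,1]]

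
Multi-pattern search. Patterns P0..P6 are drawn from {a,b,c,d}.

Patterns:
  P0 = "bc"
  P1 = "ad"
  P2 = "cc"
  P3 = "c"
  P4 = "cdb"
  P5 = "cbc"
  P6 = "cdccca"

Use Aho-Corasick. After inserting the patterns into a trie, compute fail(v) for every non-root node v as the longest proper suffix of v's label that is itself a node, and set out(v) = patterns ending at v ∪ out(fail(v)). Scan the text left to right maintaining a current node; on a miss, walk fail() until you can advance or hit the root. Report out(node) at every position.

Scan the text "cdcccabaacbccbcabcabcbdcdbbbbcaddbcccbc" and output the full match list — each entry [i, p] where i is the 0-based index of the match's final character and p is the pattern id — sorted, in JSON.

Construct AC machine:
Trie (insert patterns):
  n0 'ε': a→3 b→1 c→5
  n1 'b': c→2
  n2 'bc': ·  ←P0
  n3 'a': d→4
  n4 'ad': ·  ←P1
  n5 'c': b→9 c→6 d→7  ←P3
  n6 'cc': ·  ←P2
  n7 'cd': b→8 c→11
  n8 'cdb': ·  ←P4
  n9 'cb': c→10
  n10 'cbc': ·  ←P5
  n11 'cdc': c→12
  n12 'cdcc': c→13
  n13 'cdccc': a→14
  n14 'cdccca': ·  ←P6

Failure links (BFS by depth):
  n1('b'): parent n0 fail=0; on 'b' 0 → fail=0;  out ∅∪∅=∅
  n3('a'): parent n0 fail=0; on 'a' 0 → fail=0;  out ∅∪∅=∅
  n5('c'): parent n0 fail=0; on 'c' 0 → fail=0;  out {3}∪∅={3}
  n2('bc'): parent n1 fail=0; on 'c' 0 → fail=5;  out {0}∪{3}={0,3}
  n4('ad'): parent n3 fail=0; on 'd' 0 → fail=0;  out {1}∪∅={1}
  n6('cc'): parent n5 fail=0; on 'c' 0 → fail=5;  out {2}∪{3}={2,3}
  n7('cd'): parent n5 fail=0; on 'd' 0 → fail=0;  out ∅∪∅=∅
  n9('cb'): parent n5 fail=0; on 'b' 0 → fail=1;  out ∅∪∅=∅
  n8('cdb'): parent n7 fail=0; on 'b' 0 → fail=1;  out {4}∪∅={4}
  n10('cbc'): parent n9 fail=1; on 'c' 1 → fail=2;  out {5}∪{0,3}={0,3,5}
  n11('cdc'): parent n7 fail=0; on 'c' 0 → fail=5;  out ∅∪{3}={3}
  n12('cdcc'): parent n11 fail=5; on 'c' 5 → fail=6;  out ∅∪{2,3}={2,3}
  n13('cdccc'): parent n12 fail=6; on 'c' 6→5 → fail=6;  out ∅∪{2,3}={2,3}
  n14('cdccca'): parent n13 fail=6; on 'a' 6→5→0 → fail=3;  out {6}∪∅={6}

Scan:
i=0 'c': node 0→5  emit P3@[0:0]
i=1 'd': node 5→7
i=2 'c': node 7→11  emit P3@[2:2]
i=3 'c': node 11→12  emit P2@[2:3],P3@[3:3]
i=4 'c': node 12→13  emit P2@[3:4],P3@[4:4]
i=5 'a': node 13→14  emit P6@[0:5]
i=6 'b': node 14→1 (fail-walked)
i=7 'a': node 1→3 (fail-walked)
i=8 'a': node 3→3 (fail-walked)
i=9 'c': node 3→5 (fail-walked)  emit P3@[9:9]
i=10 'b': node 5→9
i=11 'c': node 9→10  emit P0@[10:11],P3@[11:11],P5@[9:11]
i=12 'c': node 10→6 (fail-walked)  emit P2@[11:12],P3@[12:12]
i=13 'b': node 6→9 (fail-walked)
i=14 'c': node 9→10  emit P0@[13:14],P3@[14:14],P5@[12:14]
i=15 'a': node 10→3 (fail-walked)
i=16 'b': node 3→1 (fail-walked)
i=17 'c': node 1→2  emit P0@[16:17],P3@[17:17]
i=18 'a': node 2→3 (fail-walked)
i=19 'b': node 3→1 (fail-walked)
i=20 'c': node 1→2  emit P0@[19:20],P3@[20:20]
i=21 'b': node 2→9 (fail-walked)
i=22 'd': node 9→0 (fail-walked)
i=23 'c': node 0→5  emit P3@[23:23]
i=24 'd': node 5→7
i=25 'b': node 7→8  emit P4@[23:25]
i=26 'b': node 8→1 (fail-walked)
i=27 'b': node 1→1 (fail-walked)
i=28 'b': node 1→1 (fail-walked)
i=29 'c': node 1→2  emit P0@[28:29],P3@[29:29]
i=30 'a': node 2→3 (fail-walked)
i=31 'd': node 3→4  emit P1@[30:31]
i=32 'd': node 4→0 (fail-walked)
i=33 'b': node 0→1
i=34 'c': node 1→2  emit P0@[33:34],P3@[34:34]
i=35 'c': node 2→6 (fail-walked)  emit P2@[34:35],P3@[35:35]
i=36 'c': node 6→6 (fail-walked)  emit P2@[35:36],P3@[36:36]
i=37 'b': node 6→9 (fail-walked)
i=38 'c': node 9→10  emit P0@[37:38],P3@[38:38],P5@[36:38]

Matches: [[0,3],[2,3],[3,2],[3,3],[4,2],[4,3],[5,6],[9,3],[11,0],[11,3],[11,5],[12,2],[12,3],[14,0],[14,3],[14,5],[17,0],[17,3],[20,0],[20,3],[23,3],[25,4],[29,0],[29,3],[31,1],[34,0],[34,3],[35,2],[35,3],[36,2],[36,3],[38,0],[38,3],[38,5]]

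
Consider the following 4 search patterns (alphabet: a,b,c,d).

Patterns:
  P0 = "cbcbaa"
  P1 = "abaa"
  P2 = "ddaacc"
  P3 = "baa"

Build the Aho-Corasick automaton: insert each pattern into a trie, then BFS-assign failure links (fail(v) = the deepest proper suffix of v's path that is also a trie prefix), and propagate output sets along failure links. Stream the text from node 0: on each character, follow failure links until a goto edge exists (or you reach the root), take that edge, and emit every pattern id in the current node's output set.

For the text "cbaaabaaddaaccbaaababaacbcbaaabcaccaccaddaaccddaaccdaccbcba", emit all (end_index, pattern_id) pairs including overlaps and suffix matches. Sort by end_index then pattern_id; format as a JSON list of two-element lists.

Construct AC machine:
Trie (insert patterns):
  0='ε' goto a→7 b→17 c→1 d→11
  1='c' goto b→2
  2='cb' goto c→3
  3='cbc' goto b→4
  4='cbcb' goto a→5
  5='cbcba' goto a→6
  6='cbcbaa' goto ·  [P0 ends]
  7='a' goto b→8
  8='ab' goto a→9
  9='aba' goto a→10
  10='abaa' goto ·  [P1 ends]
  11='d' goto d→12
  12='dd' goto a→13
  13='dda' goto a→14
  14='ddaa' goto c→15
  15='ddaac' goto c→16
  16='ddaacc' goto ·  [P2 ends]
  17='b' goto a→18
  18='ba' goto a→19
  19='baa' goto ·  [P3 ends]

Failure links (BFS by depth):
  n1('c'): parent n0 fail=0; on 'c' 0 → fail=0;  out ∅∪∅=∅
  n7('a'): parent n0 fail=0; on 'a' 0 → fail=0;  out ∅∪∅=∅
  n11('d'): parent n0 fail=0; on 'd' 0 → fail=0;  out ∅∪∅=∅
  n17('b'): parent n0 fail=0; on 'b' 0 → fail=0;  out ∅∪∅=∅
  n2('cb'): parent n1 fail=0; on 'b' 0 → fail=17;  out ∅∪∅=∅
  n8('ab'): parent n7 fail=0; on 'b' 0 → fail=17;  out ∅∪∅=∅
  n12('dd'): parent n11 fail=0; on 'd' 0 → fail=11;  out ∅∪∅=∅
  n18('ba'): parent n17 fail=0; on 'a' 0 → fail=7;  out ∅∪∅=∅
  n3('cbc'): parent n2 fail=17; on 'c' 17→0 → fail=1;  out ∅∪∅=∅
  n9('aba'): parent n8 fail=17; on 'a' 17 → fail=18;  out ∅∪∅=∅
  n13('dda'): parent n12 fail=11; on 'a' 11→0 → fail=7;  out ∅∪∅=∅
  n19('baa'): parent n18 fail=7; on 'a' 7→0 → fail=7;  out {3}∪∅={3}
  n4('cbcb'): parent n3 fail=1; on 'b' 1 → fail=2;  out ∅∪∅=∅
  n10('abaa'): parent n9 fail=18; on 'a' 18 → fail=19;  out {1}∪{3}={1,3}
  n14('ddaa'): parent n13 fail=7; on 'a' 7→0 → fail=7;  out ∅∪∅=∅
  n5('cbcba'): parent n4 fail=2; on 'a' 2→17 → fail=18;  out ∅∪∅=∅
  n15('ddaac'): parent n14 fail=7; on 'c' 7→0 → fail=1;  out ∅∪∅=∅
  n6('cbcbaa'): parent n5 fail=18; on 'a' 18 → fail=19;  out {0}∪{3}={0,3}
  n16('ddaacc'): parent n15 fail=1; on 'c' 1→0 → fail=1;  out {2}∪∅={2}

Scan:
[0] read 'c'  n0⇒n1
[1] read 'b'  n1⇒n2
[2] read 'a'  n2⇒n18 (via fail)
[3] read 'a'  n18⇒n19  → match P3@[1:3]
[4] read 'a'  n19⇒n7 (via fail)
[5] read 'b'  n7⇒n8
[6] read 'a'  n8⇒n9
[7] read 'a'  n9⇒n10  → match P1@[4:7],P3@[5:7]
[8] read 'd'  n10⇒n11 (via fail)
[9] read 'd'  n11⇒n12
[10] read 'a'  n12⇒n13
[11] read 'a'  n13⇒n14
[12] read 'c'  n14⇒n15
[13] read 'c'  n15⇒n16  → match P2@[8:13]
[14] read 'b'  n16⇒n2 (via fail)
[15] read 'a'  n2⇒n18 (via fail)
[16] read 'a'  n18⇒n19  → match P3@[14:16]
[17] read 'a'  n19⇒n7 (via fail)
[18] read 'b'  n7⇒n8
[19] read 'a'  n8⇒n9
[20] read 'b'  n9⇒n8 (via fail)
[21] read 'a'  n8⇒n9
[22] read 'a'  n9⇒n10  → match P1@[19:22],P3@[20:22]
[23] read 'c'  n10⇒n1 (via fail)
[24] read 'b'  n1⇒n2
[25] read 'c'  n2⇒n3
[26] read 'b'  n3⇒n4
[27] read 'a'  n4⇒n5
[28] read 'a'  n5⇒n6  → match P0@[23:28],P3@[26:28]
[29] read 'a'  n6⇒n7 (via fail)
[30] read 'b'  n7⇒n8
[31] read 'c'  n8⇒n1 (via fail)
[32] read 'a'  n1⇒n7 (via fail)
[33] read 'c'  n7⇒n1 (via fail)
[34] read 'c'  n1⇒n1 (via fail)
[35] read 'a'  n1⇒n7 (via fail)
[36] read 'c'  n7⇒n1 (via fail)
[37] read 'c'  n1⇒n1 (via fail)
[38] read 'a'  n1⇒n7 (via fail)
[39] read 'd'  n7⇒n11 (via fail)
[40] read 'd'  n11⇒n12
[41] read 'a'  n12⇒n13
[42] read 'a'  n13⇒n14
[43] read 'c'  n14⇒n15
[44] read 'c'  n15⇒n16  → match P2@[39:44]
[45] read 'd'  n16⇒n11 (via fail)
[46] read 'd'  n11⇒n12
[47] read 'a'  n12⇒n13
[48] read 'a'  n13⇒n14
[49] read 'c'  n14⇒n15
[50] read 'c'  n15⇒n16  → match P2@[45:50]
[51] read 'd'  n16⇒n11 (via fail)
[52] read 'a'  n11⇒n7 (via fail)
[53] read 'c'  n7⇒n1 (via fail)
[54] read 'c'  n1⇒n1 (via fail)
[55] read 'b'  n1⇒n2
[56] read 'c'  n2⇒n3
[57] read 'b'  n3⇒n4
[58] read 'a'  n4⇒n5

Matches: [[3,3],[7,1],[7,3],[13,2],[16,3],[22,1],[22,3],[28,0],[28,3],[44,2],[50,2]]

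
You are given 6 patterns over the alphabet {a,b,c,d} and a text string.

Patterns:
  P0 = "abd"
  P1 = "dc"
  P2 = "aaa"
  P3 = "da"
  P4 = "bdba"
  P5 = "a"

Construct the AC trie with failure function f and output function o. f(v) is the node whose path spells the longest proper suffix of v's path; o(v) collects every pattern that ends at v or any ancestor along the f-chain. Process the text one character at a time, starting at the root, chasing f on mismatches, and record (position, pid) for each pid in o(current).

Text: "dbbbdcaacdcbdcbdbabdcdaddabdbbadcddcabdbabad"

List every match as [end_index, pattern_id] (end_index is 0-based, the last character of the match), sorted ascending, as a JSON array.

Construct AC machine:
Trie nodes:
  0='ε' goto a→1 b→9 d→4
  1='a' goto a→6 b→2  ←P5
  2='ab' goto d→3
  3='abd' goto ·  ←P0
  4='d' goto a→8 c→5
  5='dc' goto ·  ←P1
  6='aa' goto a→7
  7='aaa' goto ·  ←P2
  8='da' goto ·  ←P3
  9='b' goto d→10
  10='bd' goto b→11
  11='bdb' goto a→12
  12='bdba' goto ·  ←P4

Failure links (BFS by depth):
  fail(1) 'a': from fail(0)=0 chase 'a': 0 ⇒ 0;  out={5}∪out(0)={5}
  fail(4) 'd': from fail(0)=0 chase 'd': 0 ⇒ 0;  out=∅∪out(0)=∅
  fail(9) 'b': from fail(0)=0 chase 'b': 0 ⇒ 0;  out=∅∪out(0)=∅
  fail(2) 'ab': from fail(1)=0 chase 'b': 0 ⇒ 9;  out=∅∪out(9)=∅
  fail(5) 'dc': from fail(4)=0 chase 'c': 0 ⇒ 0;  out={1}∪out(0)={1}
  fail(6) 'aa': from fail(1)=0 chase 'a': 0 ⇒ 1;  out=∅∪out(1)={5}
  fail(8) 'da': from fail(4)=0 chase 'a': 0 ⇒ 1;  out={3}∪out(1)={3,5}
  fail(10) 'bd': from fail(9)=0 chase 'd': 0 ⇒ 4;  out=∅∪out(4)=∅
  fail(3) 'abd': from fail(2)=9 chase 'd': 9 ⇒ 10;  out={0}∪out(10)={0}
  fail(7) 'aaa': from fail(6)=1 chase 'a': 1 ⇒ 6;  out={2}∪out(6)={2,5}
  fail(11) 'bdb': from fail(10)=4 chase 'b': 4→0 ⇒ 9;  out=∅∪out(9)=∅
  fail(12) 'bdba': from fail(11)=9 chase 'a': 9→0 ⇒ 1;  out={4}∪out(1)={4,5}

Run:
[0] read 'd'  n0⇒n4
[1] read 'b'  n4⇒n9 (via fail)
[2] read 'b'  n9⇒n9 (via fail)
[3] read 'b'  n9⇒n9 (via fail)
[4] read 'd'  n9⇒n10
[5] read 'c'  n10⇒n5 (via fail)  emit P1@[4:5]
[6] read 'a'  n5⇒n1 (via fail)  emit P5@[6:6]
[7] read 'a'  n1⇒n6  emit P5@[7:7]
[8] read 'c'  n6⇒n0 (via fail)
[9] read 'd'  n0⇒n4
[10] read 'c'  n4⇒n5  emit P1@[9:10]
[11] read 'b'  n5⇒n9 (via fail)
[12] read 'd'  n9⇒n10
[13] read 'c'  n10⇒n5 (via fail)  emit P1@[12:13]
[14] read 'b'  n5⇒n9 (via fail)
[15] read 'd'  n9⇒n10
[16] read 'b'  n10⇒n11
[17] read 'a'  n11⇒n12  emit P4@[14:17],P5@[17:17]
[18] read 'b'  n12⇒n2 (via fail)
[19] read 'd'  n2⇒n3  emit P0@[17:19]
[20] read 'c'  n3⇒n5 (via fail)  emit P1@[19:20]
[21] read 'd'  n5⇒n4 (via fail)
[22] read 'a'  n4⇒n8  emit P3@[21:22],P5@[22:22]
[23] read 'd'  n8⇒n4 (via fail)
[24] read 'd'  n4⇒n4 (via fail)
[25] read 'a'  n4⇒n8  emit P3@[24:25],P5@[25:25]
[26] read 'b'  n8⇒n2 (via fail)
[27] read 'd'  n2⇒n3  emit P0@[25:27]
[28] read 'b'  n3⇒n11 (via fail)
[29] read 'b'  n11⇒n9 (via fail)
[30] read 'a'  n9⇒n1 (via fail)  emit P5@[30:30]
[31] read 'd'  n1⇒n4 (via fail)
[32] read 'c'  n4⇒n5  emit P1@[31:32]
[33] read 'd'  n5⇒n4 (via fail)
[34] read 'd'  n4⇒n4 (via fail)
[35] read 'c'  n4⇒n5  emit P1@[34:35]
[36] read 'a'  n5⇒n1 (via fail)  emit P5@[36:36]
[37] read 'b'  n1⇒n2
[38] read 'd'  n2⇒n3  emit P0@[36:38]
[39] read 'b'  n3⇒n11 (via fail)
[40] read 'a'  n11⇒n12  emit P4@[37:40],P5@[40:40]
[41] read 'b'  n12⇒n2 (via fail)
[42] read 'a'  n2⇒n1 (via fail)  emit P5@[42:42]
[43] read 'd'  n1⇒n4 (via fail)

Result: [[5,1],[6,5],[7,5],[10,1],[13,1],[17,4],[17,5],[19,0],[20,1],[22,3],[22,5],[25,3],[25,5],[27,0],[30,5],[32,1],[35,1],[36,5],[38,0],[40,4],[40,5],[42,5]]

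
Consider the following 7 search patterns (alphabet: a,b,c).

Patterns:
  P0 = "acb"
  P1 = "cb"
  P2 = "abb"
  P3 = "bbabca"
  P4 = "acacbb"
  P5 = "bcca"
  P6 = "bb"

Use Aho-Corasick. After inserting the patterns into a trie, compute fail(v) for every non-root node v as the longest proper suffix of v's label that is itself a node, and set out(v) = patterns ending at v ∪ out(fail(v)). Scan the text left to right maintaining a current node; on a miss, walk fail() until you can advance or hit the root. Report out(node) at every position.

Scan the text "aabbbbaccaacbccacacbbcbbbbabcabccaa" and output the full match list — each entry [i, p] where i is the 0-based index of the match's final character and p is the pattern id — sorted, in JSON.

Build automaton:
Trie (insert patterns):
  n0 'ε': a→1 b→8 c→4
  n1 'a': b→6 c→2
  n2 'ac': a→14 b→3
  n3 'acb': ·  [P0 ends]
  n4 'c': b→5
  n5 'cb': ·  [P1 ends]
  n6 'ab': b→7
  n7 'abb': ·  [P2 ends]
  n8 'b': b→9 c→18
  n9 'bb': a→10  [P6 ends]
  n10 'bba': b→11
  n11 'bbab': c→12
  n12 'bbabc': a→13
  n13 'bbabca': ·  [P3 ends]
  n14 'aca': c→15
  n15 'acac': b→16
  n16 'acacb': b→17
  n17 'acacbb': ·  [P4 ends]
  n18 'bc': c→19
  n19 'bcc': a→20
  n20 'bcca': ·  [P5 ends]

BFS fail/out derivation:
  n1('a'): parent n0 fail=0; on 'a' 0 → fail=0;  out ∅∪∅=∅
  n4('c'): parent n0 fail=0; on 'c' 0 → fail=0;  out ∅∪∅=∅
  n8('b'): parent n0 fail=0; on 'b' 0 → fail=0;  out ∅∪∅=∅
  n2('ac'): parent n1 fail=0; on 'c' 0 → fail=4;  out ∅∪∅=∅
  n5('cb'): parent n4 fail=0; on 'b' 0 → fail=8;  out {1}∪∅={1}
  n6('ab'): parent n1 fail=0; on 'b' 0 → fail=8;  out ∅∪∅=∅
  n9('bb'): parent n8 fail=0; on 'b' 0 → fail=8;  out {6}∪∅={6}
  n18('bc'): parent n8 fail=0; on 'c' 0 → fail=4;  out ∅∪∅=∅
  n3('acb'): parent n2 fail=4; on 'b' 4 → fail=5;  out {0}∪{1}={0,1}
  n7('abb'): parent n6 fail=8; on 'b' 8 → fail=9;  out {2}∪{6}={2,6}
  n10('bba'): parent n9 fail=8; on 'a' 8→0 → fail=1;  out ∅∪∅=∅
  n14('aca'): parent n2 fail=4; on 'a' 4→0 → fail=1;  out ∅∪∅=∅
  n19('bcc'): parent n18 fail=4; on 'c' 4→0 → fail=4;  out ∅∪∅=∅
  n11('bbab'): parent n10 fail=1; on 'b' 1 → fail=6;  out ∅∪∅=∅
  n15('acac'): parent n14 fail=1; on 'c' 1 → fail=2;  out ∅∪∅=∅
  n20('bcca'): parent n19 fail=4; on 'a' 4→0 → fail=1;  out {5}∪∅={5}
  n12('bbabc'): parent n11 fail=6; on 'c' 6→8 → fail=18;  out ∅∪∅=∅
  n16('acacb'): parent n15 fail=2; on 'b' 2 → fail=3;  out ∅∪{0,1}={0,1}
  n13('bbabca'): parent n12 fail=18; on 'a' 18→4→0 → fail=1;  out {3}∪∅={3}
  n17('acacbb'): parent n16 fail=3; on 'b' 3→5→8 → fail=9;  out {4}∪{6}={4,6}

Scan:
pos 0 'a': at 1
pos 1 'a': at 1 (fail-walked)
pos 2 'b': at 6
pos 3 'b': at 7  ** P2@[1:3],P6@[2:3]
pos 4 'b': at 9 (fail-walked)  ** P6@[3:4]
pos 5 'b': at 9 (fail-walked)  ** P6@[4:5]
pos 6 'a': at 10
pos 7 'c': at 2 (fail-walked)
pos 8 'c': at 4 (fail-walked)
pos 9 'a': at 1 (fail-walked)
pos 10 'a': at 1 (fail-walked)
pos 11 'c': at 2
pos 12 'b': at 3  ** P0@[10:12],P1@[11:12]
pos 13 'c': at 18 (fail-walked)
pos 14 'c': at 19
pos 15 'a': at 20  ** P5@[12:15]
pos 16 'c': at 2 (fail-walked)
pos 17 'a': at 14
pos 18 'c': at 15
pos 19 'b': at 16  ** P0@[17:19],P1@[18:19]
pos 20 'b': at 17  ** P4@[15:20],P6@[19:20]
pos 21 'c': at 18 (fail-walked)
pos 22 'b': at 5 (fail-walked)  ** P1@[21:22]
pos 23 'b': at 9 (fail-walked)  ** P6@[22:23]
pos 24 'b': at 9 (fail-walked)  ** P6@[23:24]
pos 25 'b': at 9 (fail-walked)  ** P6@[24:25]
pos 26 'a': at 10
pos 27 'b': at 11
pos 28 'c': at 12
pos 29 'a': at 13  ** P3@[24:29]
pos 30 'b': at 6 (fail-walked)
pos 31 'c': at 18 (fail-walked)
pos 32 'c': at 19
pos 33 'a': at 20  ** P5@[30:33]
pos 34 'a': at 1 (fail-walked)

Result: [[3,2],[3,6],[4,6],[5,6],[12,0],[12,1],[15,5],[19,0],[19,1],[20,4],[20,6],[22,1],[23,6],[24,6],[25,6],[29,3],[33,5]]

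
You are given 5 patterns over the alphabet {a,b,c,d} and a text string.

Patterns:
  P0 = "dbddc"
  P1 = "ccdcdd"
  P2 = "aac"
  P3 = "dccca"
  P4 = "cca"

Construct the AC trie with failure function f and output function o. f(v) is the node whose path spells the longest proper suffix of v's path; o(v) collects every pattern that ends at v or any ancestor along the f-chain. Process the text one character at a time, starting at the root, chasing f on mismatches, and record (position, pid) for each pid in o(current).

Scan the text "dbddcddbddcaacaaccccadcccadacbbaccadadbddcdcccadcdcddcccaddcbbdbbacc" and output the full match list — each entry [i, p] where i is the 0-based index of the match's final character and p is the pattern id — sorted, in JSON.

Construct AC machine:
Trie nodes:
  n0 'ε': a→12 c→6 d→1
  n1 'd': b→2 c→15
  n2 'db': d→3
  n3 'dbd': d→4
  n4 'dbdd': c→5
  n5 'dbddc': ·  [P0 ends]
  n6 'c': c→7
  n7 'cc': a→19 d→8
  n8 'ccd': c→9
  n9 'ccdc': d→10
  n10 'ccdcd': d→11
  n11 'ccdcdd': ·  [P1 ends]
  n12 'a': a→13
  n13 'aa': c→14
  n14 'aac': ·  [P2 ends]
  n15 'dc': c→16
  n16 'dcc': c→17
  n17 'dccc': a→18
  n18 'dccca': ·  [P3 ends]
  n19 'cca': ·  [P4 ends]

BFS fail/out derivation:
  n1('d'): parent n0 fail=0; on 'd' 0 → fail=0;  out ∅∪∅=∅
  n6('c'): parent n0 fail=0; on 'c' 0 → fail=0;  out ∅∪∅=∅
  n12('a'): parent n0 fail=0; on 'a' 0 → fail=0;  out ∅∪∅=∅
  n2('db'): parent n1 fail=0; on 'b' 0 → fail=0;  out ∅∪∅=∅
  n7('cc'): parent n6 fail=0; on 'c' 0 → fail=6;  out ∅∪∅=∅
  n13('aa'): parent n12 fail=0; on 'a' 0 → fail=12;  out ∅∪∅=∅
  n15('dc'): parent n1 fail=0; on 'c' 0 → fail=6;  out ∅∪∅=∅
  n3('dbd'): parent n2 fail=0; on 'd' 0 → fail=1;  out ∅∪∅=∅
  n8('ccd'): parent n7 fail=6; on 'd' 6→0 → fail=1;  out ∅∪∅=∅
  n14('aac'): parent n13 fail=12; on 'c' 12→0 → fail=6;  out {2}∪∅={2}
  n16('dcc'): parent n15 fail=6; on 'c' 6 → fail=7;  out ∅∪∅=∅
  n19('cca'): parent n7 fail=6; on 'a' 6→0 → fail=12;  out {4}∪∅={4}
  n4('dbdd'): parent n3 fail=1; on 'd' 1→0 → fail=1;  out ∅∪∅=∅
  n9('ccdc'): parent n8 fail=1; on 'c' 1 → fail=15;  out ∅∪∅=∅
  n17('dccc'): parent n16 fail=7; on 'c' 7→6 → fail=7;  out ∅∪∅=∅
  n5('dbddc'): parent n4 fail=1; on 'c' 1 → fail=15;  out {0}∪∅={0}
  n10('ccdcd'): parent n9 fail=15; on 'd' 15→6→0 → fail=1;  out ∅∪∅=∅
  n18('dccca'): parent n17 fail=7; on 'a' 7 → fail=19;  out {3}∪{4}={3,4}
  n11('ccdcdd'): parent n10 fail=1; on 'd' 1→0 → fail=1;  out {1}∪∅={1}

Run:
pos 0 'd': at 1
pos 1 'b': at 2
pos 2 'd': at 3
pos 3 'd': at 4
pos 4 'c': at 5  ** P0@[0:4]
pos 5 'd': at 1 (fail-walked)
pos 6 'd': at 1 (fail-walked)
pos 7 'b': at 2
pos 8 'd': at 3
pos 9 'd': at 4
pos 10 'c': at 5  ** P0@[6:10]
pos 11 'a': at 12 (fail-walked)
pos 12 'a': at 13
pos 13 'c': at 14  ** P2@[11:13]
pos 14 'a': at 12 (fail-walked)
pos 15 'a': at 13
pos 16 'c': at 14  ** P2@[14:16]
pos 17 'c': at 7 (fail-walked)
pos 18 'c': at 7 (fail-walked)
pos 19 'c': at 7 (fail-walked)
pos 20 'a': at 19  ** P4@[18:20]
pos 21 'd': at 1 (fail-walked)
pos 22 'c': at 15
pos 23 'c': at 16
pos 24 'c': at 17
pos 25 'a': at 18  ** P3@[21:25],P4@[23:25]
pos 26 'd': at 1 (fail-walked)
pos 27 'a': at 12 (fail-walked)
pos 28 'c': at 6 (fail-walked)
pos 29 'b': at 0 (fail-walked)
pos 30 'b': at 0
pos 31 'a': at 12
pos 32 'c': at 6 (fail-walked)
pos 33 'c': at 7
pos 34 'a': at 19  ** P4@[32:34]
pos 35 'd': at 1 (fail-walked)
pos 36 'a': at 12 (fail-walked)
pos 37 'd': at 1 (fail-walked)
pos 38 'b': at 2
pos 39 'd': at 3
pos 40 'd': at 4
pos 41 'c': at 5  ** P0@[37:41]
pos 42 'd': at 1 (fail-walked)
pos 43 'c': at 15
pos 44 'c': at 16
pos 45 'c': at 17
pos 46 'a': at 18  ** P3@[42:46],P4@[44:46]
pos 47 'd': at 1 (fail-walked)
pos 48 'c': at 15
pos 49 'd': at 1 (fail-walked)
pos 50 'c': at 15
pos 51 'd': at 1 (fail-walked)
pos 52 'd': at 1 (fail-walked)
pos 53 'c': at 15
pos 54 'c': at 16
pos 55 'c': at 17
pos 56 'a': at 18  ** P3@[52:56],P4@[54:56]
pos 57 'd': at 1 (fail-walked)
pos 58 'd': at 1 (fail-walked)
pos 59 'c': at 15
pos 60 'b': at 0 (fail-walked)
pos 61 'b': at 0
pos 62 'd': at 1
pos 63 'b': at 2
pos 64 'b': at 0 (fail-walked)
pos 65 'a': at 12
pos 66 'c': at 6 (fail-walked)
pos 67 'c': at 7

All matches (sorted): [[4,0],[10,0],[13,2],[16,2],[20,4],[25,3],[25,4],[34,4],[41,0],[46,3],[46,4],[56,3],[56,4]]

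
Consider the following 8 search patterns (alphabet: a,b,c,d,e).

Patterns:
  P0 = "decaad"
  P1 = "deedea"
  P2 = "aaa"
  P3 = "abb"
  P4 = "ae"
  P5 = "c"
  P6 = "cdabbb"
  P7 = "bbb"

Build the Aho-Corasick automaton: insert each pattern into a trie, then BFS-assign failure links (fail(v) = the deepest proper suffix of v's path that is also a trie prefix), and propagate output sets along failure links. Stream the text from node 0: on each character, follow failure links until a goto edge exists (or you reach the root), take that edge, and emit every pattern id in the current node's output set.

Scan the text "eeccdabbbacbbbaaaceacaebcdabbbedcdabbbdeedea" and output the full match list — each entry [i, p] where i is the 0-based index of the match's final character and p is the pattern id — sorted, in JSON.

Build automaton:
Trie (insert patterns):
  n0 'ε': a→11 b→23 c→17 d→1
  n1 'd': e→2
  n2 'de': c→3 e→7
  n3 'dec': a→4
  n4 'deca': a→5
  n5 'decaa': d→6
  n6 'decaad': ·  [P0 ends]
  n7 'dee': d→8
  n8 'deed': e→9
  n9 'deede': a→10
  n10 'deedea': ·  [P1 ends]
  n11 'a': a→12 b→14 e→16
  n12 'aa': a→13
  n13 'aaa': ·  [P2 ends]
  n14 'ab': b→15
  n15 'abb': ·  [P3 ends]
  n16 'ae': ·  [P4 ends]
  n17 'c': d→18  [P5 ends]
  n18 'cd': a→19
  n19 'cda': b→20
  n20 'cdab': b→21
  n21 'cdabb': b→22
  n22 'cdabbb': ·  [P6 ends]
  n23 'b': b→24
  n24 'bb': b→25
  n25 'bbb': ·  [P7 ends]

Failure links (BFS by depth):
  fail(1) 'd': from fail(0)=0 chase 'd': 0 ⇒ 0;  out=∅∪out(0)=∅
  fail(11) 'a': from fail(0)=0 chase 'a': 0 ⇒ 0;  out=∅∪out(0)=∅
  fail(17) 'c': from fail(0)=0 chase 'c': 0 ⇒ 0;  out={5}∪out(0)={5}
  fail(23) 'b': from fail(0)=0 chase 'b': 0 ⇒ 0;  out=∅∪out(0)=∅
  fail(2) 'de': from fail(1)=0 chase 'e': 0 ⇒ 0;  out=∅∪out(0)=∅
  fail(12) 'aa': from fail(11)=0 chase 'a': 0 ⇒ 11;  out=∅∪out(11)=∅
  fail(14) 'ab': from fail(11)=0 chase 'b': 0 ⇒ 23;  out=∅∪out(23)=∅
  fail(16) 'ae': from fail(11)=0 chase 'e': 0 ⇒ 0;  out={4}∪out(0)={4}
  fail(18) 'cd': from fail(17)=0 chase 'd': 0 ⇒ 1;  out=∅∪out(1)=∅
  fail(24) 'bb': from fail(23)=0 chase 'b': 0 ⇒ 23;  out=∅∪out(23)=∅
  fail(3) 'dec': from fail(2)=0 chase 'c': 0 ⇒ 17;  out=∅∪out(17)={5}
  fail(7) 'dee': from fail(2)=0 chase 'e': 0 ⇒ 0;  out=∅∪out(0)=∅
  fail(13) 'aaa': from fail(12)=11 chase 'a': 11 ⇒ 12;  out={2}∪out(12)={2}
  fail(15) 'abb': from fail(14)=23 chase 'b': 23 ⇒ 24;  out={3}∪out(24)={3}
  fail(19) 'cda': from fail(18)=1 chase 'a': 1→0 ⇒ 11;  out=∅∪out(11)=∅
  fail(25) 'bbb': from fail(24)=23 chase 'b': 23 ⇒ 24;  out={7}∪out(24)={7}
  fail(4) 'deca': from fail(3)=17 chase 'a': 17→0 ⇒ 11;  out=∅∪out(11)=∅
  fail(8) 'deed': from fail(7)=0 chase 'd': 0 ⇒ 1;  out=∅∪out(1)=∅
  fail(20) 'cdab': from fail(19)=11 chase 'b': 11 ⇒ 14;  out=∅∪out(14)=∅
  fail(5) 'decaa': from fail(4)=11 chase 'a': 11 ⇒ 12;  out=∅∪out(12)=∅
  fail(9) 'deede': from fail(8)=1 chase 'e': 1 ⇒ 2;  out=∅∪out(2)=∅
  fail(21) 'cdabb': from fail(20)=14 chase 'b': 14 ⇒ 15;  out=∅∪out(15)={3}
  fail(6) 'decaad': from fail(5)=12 chase 'd': 12→11→0 ⇒ 1;  out={0}∪out(1)={0}
  fail(10) 'deedea': from fail(9)=2 chase 'a': 2→0 ⇒ 11;  out={1}∪out(11)={1}
  fail(22) 'cdabbb': from fail(21)=15 chase 'b': 15→24 ⇒ 25;  out={6}∪out(25)={6,7}

Text stream:
pos 0 'e': at 0
pos 1 'e': at 0
pos 2 'c': at 17  ** P5@[2:2]
pos 3 'c': at 17 ·f  ** P5@[3:3]
pos 4 'd': at 18
pos 5 'a': at 19
pos 6 'b': at 20
pos 7 'b': at 21  ** P3@[5:7]
pos 8 'b': at 22  ** P6@[3:8],P7@[6:8]
pos 9 'a': at 11 ·f
pos 10 'c': at 17 ·f  ** P5@[10:10]
pos 11 'b': at 23 ·f
pos 12 'b': at 24
pos 13 'b': at 25  ** P7@[11:13]
pos 14 'a': at 11 ·f
pos 15 'a': at 12
pos 16 'a': at 13  ** P2@[14:16]
pos 17 'c': at 17 ·f  ** P5@[17:17]
pos 18 'e': at 0 ·f
pos 19 'a': at 11
pos 20 'c': at 17 ·f  ** P5@[20:20]
pos 21 'a': at 11 ·f
pos 22 'e': at 16  ** P4@[21:22]
pos 23 'b': at 23 ·f
pos 24 'c': at 17 ·f  ** P5@[24:24]
pos 25 'd': at 18
pos 26 'a': at 19
pos 27 'b': at 20
pos 28 'b': at 21  ** P3@[26:28]
pos 29 'b': at 22  ** P6@[24:29],P7@[27:29]
pos 30 'e': at 0 ·f
pos 31 'd': at 1
pos 32 'c': at 17 ·f  ** P5@[32:32]
pos 33 'd': at 18
pos 34 'a': at 19
pos 35 'b': at 20
pos 36 'b': at 21  ** P3@[34:36]
pos 37 'b': at 22  ** P6@[32:37],P7@[35:37]
pos 38 'd': at 1 ·f
pos 39 'e': at 2
pos 40 'e': at 7
pos 41 'd': at 8
pos 42 'e': at 9
pos 43 'a': at 10  ** P1@[38:43]

Matches: [[2,5],[3,5],[7,3],[8,6],[8,7],[10,5],[13,7],[16,2],[17,5],[20,5],[22,4],[24,5],[28,3],[29,6],[29,7],[32,5],[36,3],[37,6],[37,7],[43,1]]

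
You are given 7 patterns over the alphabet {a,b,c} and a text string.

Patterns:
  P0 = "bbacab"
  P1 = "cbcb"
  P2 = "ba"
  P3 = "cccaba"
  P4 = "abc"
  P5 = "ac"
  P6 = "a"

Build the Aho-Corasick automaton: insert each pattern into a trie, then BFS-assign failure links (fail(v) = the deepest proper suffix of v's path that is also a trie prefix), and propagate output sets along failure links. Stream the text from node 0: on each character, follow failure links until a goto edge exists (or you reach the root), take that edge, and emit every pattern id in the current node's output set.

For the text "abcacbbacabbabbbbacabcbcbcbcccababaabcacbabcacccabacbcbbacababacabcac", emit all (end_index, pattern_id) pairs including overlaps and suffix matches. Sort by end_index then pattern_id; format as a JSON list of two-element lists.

Build automaton:
Trie nodes:
  n0 'ε': a→17 b→1 c→7
  n1 'b': a→11 b→2
  n2 'bb': a→3
  n3 'bba': c→4
  n4 'bbac': a→5
  n5 'bbaca': b→6
  n6 'bbacab': ·  ←P0
  n7 'c': b→8 c→12
  n8 'cb': c→9
  n9 'cbc': b→10
  n10 'cbcb': ·  ←P1
  n11 'ba': ·  ←P2
  n12 'cc': c→13
  n13 'ccc': a→14
  n14 'ccca': b→15
  n15 'cccab': a→16
  n16 'cccaba': ·  ←P3
  n17 'a': b→18 c→20  ←P6
  n18 'ab': c→19
  n19 'abc': ·  ←P4
  n20 'ac': ·  ←P5

BFS fail/out derivation:
  n1('b'): parent n0 fail=0; on 'b' 0 → fail=0;  out ∅∪∅=∅
  n7('c'): parent n0 fail=0; on 'c' 0 → fail=0;  out ∅∪∅=∅
  n17('a'): parent n0 fail=0; on 'a' 0 → fail=0;  out {6}∪∅={6}
  n2('bb'): parent n1 fail=0; on 'b' 0 → fail=1;  out ∅∪∅=∅
  n8('cb'): parent n7 fail=0; on 'b' 0 → fail=1;  out ∅∪∅=∅
  n11('ba'): parent n1 fail=0; on 'a' 0 → fail=17;  out {2}∪{6}={2,6}
  n12('cc'): parent n7 fail=0; on 'c' 0 → fail=7;  out ∅∪∅=∅
  n18('ab'): parent n17 fail=0; on 'b' 0 → fail=1;  out ∅∪∅=∅
  n20('ac'): parent n17 fail=0; on 'c' 0 → fail=7;  out {5}∪∅={5}
  n3('bba'): parent n2 fail=1; on 'a' 1 → fail=11;  out ∅∪{2,6}={2,6}
  n9('cbc'): parent n8 fail=1; on 'c' 1→0 → fail=7;  out ∅∪∅=∅
  n13('ccc'): parent n12 fail=7; on 'c' 7 → fail=12;  out ∅∪∅=∅
  n19('abc'): parent n18 fail=1; on 'c' 1→0 → fail=7;  out {4}∪∅={4}
  n4('bbac'): parent n3 fail=11; on 'c' 11→17 → fail=20;  out ∅∪{5}={5}
  n10('cbcb'): parent n9 fail=7; on 'b' 7 → fail=8;  out {1}∪∅={1}
  n14('ccca'): parent n13 fail=12; on 'a' 12→7→0 → fail=17;  out ∅∪{6}={6}
  n5('bbaca'): parent n4 fail=20; on 'a' 20→7→0 → fail=17;  out ∅∪{6}={6}
  n15('cccab'): parent n14 fail=17; on 'b' 17 → fail=18;  out ∅∪∅=∅
  n6('bbacab'): parent n5 fail=17; on 'b' 17 → fail=18;  out {0}∪∅={0}
  n16('cccaba'): parent n15 fail=18; on 'a' 18→1 → fail=11;  out {3}∪{2,6}={2,3,6}

Text stream:
pos 0 'a': at 17  ** P6@[0:0]
pos 1 'b': at 18
pos 2 'c': at 19  ** P4@[0:2]
pos 3 'a': at 17 (fail-walked)  ** P6@[3:3]
pos 4 'c': at 20  ** P5@[3:4]
pos 5 'b': at 8 (fail-walked)
pos 6 'b': at 2 (fail-walked)
pos 7 'a': at 3  ** P2@[6:7],P6@[7:7]
pos 8 'c': at 4  ** P5@[7:8]
pos 9 'a': at 5  ** P6@[9:9]
pos 10 'b': at 6  ** P0@[5:10]
pos 11 'b': at 2 (fail-walked)
pos 12 'a': at 3  ** P2@[11:12],P6@[12:12]
pos 13 'b': at 18 (fail-walked)
pos 14 'b': at 2 (fail-walked)
pos 15 'b': at 2 (fail-walked)
pos 16 'b': at 2 (fail-walked)
pos 17 'a': at 3  ** P2@[16:17],P6@[17:17]
pos 18 'c': at 4  ** P5@[17:18]
pos 19 'a': at 5  ** P6@[19:19]
pos 20 'b': at 6  ** P0@[15:20]
pos 21 'c': at 19 (fail-walked)  ** P4@[19:21]
pos 22 'b': at 8 (fail-walked)
pos 23 'c': at 9
pos 24 'b': at 10  ** P1@[21:24]
pos 25 'c': at 9 (fail-walked)
pos 26 'b': at 10  ** P1@[23:26]
pos 27 'c': at 9 (fail-walked)
pos 28 'c': at 12 (fail-walked)
pos 29 'c': at 13
pos 30 'a': at 14  ** P6@[30:30]
pos 31 'b': at 15
pos 32 'a': at 16  ** P2@[31:32],P3@[27:32],P6@[32:32]
pos 33 'b': at 18 (fail-walked)
pos 34 'a': at 11 (fail-walked)  ** P2@[33:34],P6@[34:34]
pos 35 'a': at 17 (fail-walked)  ** P6@[35:35]
pos 36 'b': at 18
pos 37 'c': at 19  ** P4@[35:37]
pos 38 'a': at 17 (fail-walked)  ** P6@[38:38]
pos 39 'c': at 20  ** P5@[38:39]
pos 40 'b': at 8 (fail-walked)
pos 41 'a': at 11 (fail-walked)  ** P2@[40:41],P6@[41:41]
pos 42 'b': at 18 (fail-walked)
pos 43 'c': at 19  ** P4@[41:43]
pos 44 'a': at 17 (fail-walked)  ** P6@[44:44]
pos 45 'c': at 20  ** P5@[44:45]
pos 46 'c': at 12 (fail-walked)
pos 47 'c': at 13
pos 48 'a': at 14  ** P6@[48:48]
pos 49 'b': at 15
pos 50 'a': at 16  ** P2@[49:50],P3@[45:50],P6@[50:50]
pos 51 'c': at 20 (fail-walked)  ** P5@[50:51]
pos 52 'b': at 8 (fail-walked)
pos 53 'c': at 9
pos 54 'b': at 10  ** P1@[51:54]
pos 55 'b': at 2 (fail-walked)
pos 56 'a': at 3  ** P2@[55:56],P6@[56:56]
pos 57 'c': at 4  ** P5@[56:57]
pos 58 'a': at 5  ** P6@[58:58]
pos 59 'b': at 6  ** P0@[54:59]
pos 60 'a': at 11 (fail-walked)  ** P2@[59:60],P6@[60:60]
pos 61 'b': at 18 (fail-walked)
pos 62 'a': at 11 (fail-walked)  ** P2@[61:62],P6@[62:62]
pos 63 'c': at 20 (fail-walked)  ** P5@[62:63]
pos 64 'a': at 17 (fail-walked)  ** P6@[64:64]
pos 65 'b': at 18
pos 66 'c': at 19  ** P4@[64:66]
pos 67 'a': at 17 (fail-walked)  ** P6@[67:67]
pos 68 'c': at 20  ** P5@[67:68]

All matches (sorted): [[0,6],[2,4],[3,6],[4,5],[7,2],[7,6],[8,5],[9,6],[10,0],[12,2],[12,6],[17,2],[17,6],[18,5],[19,6],[20,0],[21,4],[24,1],[26,1],[30,6],[32,2],[32,3],[32,6],[34,2],[34,6],[35,6],[37,4],[38,6],[39,5],[41,2],[41,6],[43,4],[44,6],[45,5],[48,6],[50,2],[50,3],[50,6],[51,5],[54,1],[56,2],[56,6],[57,5],[58,6],[59,0],[60,2],[60,6],[62,2],[62,6],[63,5],[64,6],[66,4],[67,6],[68,5]]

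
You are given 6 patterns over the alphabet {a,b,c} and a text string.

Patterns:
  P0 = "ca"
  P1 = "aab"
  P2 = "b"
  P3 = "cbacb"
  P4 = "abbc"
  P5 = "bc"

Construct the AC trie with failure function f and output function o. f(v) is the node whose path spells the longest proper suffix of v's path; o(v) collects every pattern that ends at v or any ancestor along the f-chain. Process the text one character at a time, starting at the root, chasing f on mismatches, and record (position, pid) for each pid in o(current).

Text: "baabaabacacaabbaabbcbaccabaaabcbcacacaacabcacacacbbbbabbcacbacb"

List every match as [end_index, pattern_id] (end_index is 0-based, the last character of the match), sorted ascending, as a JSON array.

Construct AC machine:
Trie (insert patterns):
  0='ε' goto a→3 b→6 c→1
  1='c' goto a→2 b→7
  2='ca' goto ·  [P0 ends]
  3='a' goto a→4 b→11
  4='aa' goto b→5
  5='aab' goto ·  [P1 ends]
  6='b' goto c→14  [P2 ends]
  7='cb' goto a→8
  8='cba' goto c→9
  9='cbac' goto b→10
  10='cbacb' goto ·  [P3 ends]
  11='ab' goto b→12
  12='abb' goto c→13
  13='abbc' goto ·  [P4 ends]
  14='bc' goto ·  [P5 ends]

BFS fail/out derivation:
  n1('c'): parent n0 fail=0; on 'c' 0 → fail=0;  out ∅∪∅=∅
  n3('a'): parent n0 fail=0; on 'a' 0 → fail=0;  out ∅∪∅=∅
  n6('b'): parent n0 fail=0; on 'b' 0 → fail=0;  out {2}∪∅={2}
  n2('ca'): parent n1 fail=0; on 'a' 0 → fail=3;  out {0}∪∅={0}
  n4('aa'): parent n3 fail=0; on 'a' 0 → fail=3;  out ∅∪∅=∅
  n7('cb'): parent n1 fail=0; on 'b' 0 → fail=6;  out ∅∪{2}={2}
  n11('ab'): parent n3 fail=0; on 'b' 0 → fail=6;  out ∅∪{2}={2}
  n14('bc'): parent n6 fail=0; on 'c' 0 → fail=1;  out {5}∪∅={5}
  n5('aab'): parent n4 fail=3; on 'b' 3 → fail=11;  out {1}∪{2}={1,2}
  n8('cba'): parent n7 fail=6; on 'a' 6→0 → fail=3;  out ∅∪∅=∅
  n12('abb'): parent n11 fail=6; on 'b' 6→0 → fail=6;  out ∅∪{2}={2}
  n9('cbac'): parent n8 fail=3; on 'c' 3→0 → fail=1;  out ∅∪∅=∅
  n13('abbc'): parent n12 fail=6; on 'c' 6 → fail=14;  out {4}∪{5}={4,5}
  n10('cbacb'): parent n9 fail=1; on 'b' 1 → fail=7;  out {3}∪{2}={2,3}

Run:
pos 0 'b': at 6  emit P2@[0:0]
pos 1 'a': at 3 ·f
pos 2 'a': at 4
pos 3 'b': at 5  emit P1@[1:3],P2@[3:3]
pos 4 'a': at 3 ·f
pos 5 'a': at 4
pos 6 'b': at 5  emit P1@[4:6],P2@[6:6]
pos 7 'a': at 3 ·f
pos 8 'c': at 1 ·f
pos 9 'a': at 2  emit P0@[8:9]
pos 10 'c': at 1 ·f
pos 11 'a': at 2  emit P0@[10:11]
pos 12 'a': at 4 ·f
pos 13 'b': at 5  emit P1@[11:13],P2@[13:13]
pos 14 'b': at 12 ·f  emit P2@[14:14]
pos 15 'a': at 3 ·f
pos 16 'a': at 4
pos 17 'b': at 5  emit P1@[15:17],P2@[17:17]
pos 18 'b': at 12 ·f  emit P2@[18:18]
pos 19 'c': at 13  emit P4@[16:19],P5@[18:19]
pos 20 'b': at 7 ·f  emit P2@[20:20]
pos 21 'a': at 8
pos 22 'c': at 9
pos 23 'c': at 1 ·f
pos 24 'a': at 2  emit P0@[23:24]
pos 25 'b': at 11 ·f  emit P2@[25:25]
pos 26 'a': at 3 ·f
pos 27 'a': at 4
pos 28 'a': at 4 ·f
pos 29 'b': at 5  emit P1@[27:29],P2@[29:29]
pos 30 'c': at 14 ·f  emit P5@[29:30]
pos 31 'b': at 7 ·f  emit P2@[31:31]
pos 32 'c': at 14 ·f  emit P5@[31:32]
pos 33 'a': at 2 ·f  emit P0@[32:33]
pos 34 'c': at 1 ·f
pos 35 'a': at 2  emit P0@[34:35]
pos 36 'c': at 1 ·f
pos 37 'a': at 2  emit P0@[36:37]
pos 38 'a': at 4 ·f
pos 39 'c': at 1 ·f
pos 40 'a': at 2  emit P0@[39:40]
pos 41 'b': at 11 ·f  emit P2@[41:41]
pos 42 'c': at 14 ·f  emit P5@[41:42]
pos 43 'a': at 2 ·f  emit P0@[42:43]
pos 44 'c': at 1 ·f
pos 45 'a': at 2  emit P0@[44:45]
pos 46 'c': at 1 ·f
pos 47 'a': at 2  emit P0@[46:47]
pos 48 'c': at 1 ·f
pos 49 'b': at 7  emit P2@[49:49]
pos 50 'b': at 6 ·f  emit P2@[50:50]
pos 51 'b': at 6 ·f  emit P2@[51:51]
pos 52 'b': at 6 ·f  emit P2@[52:52]
pos 53 'a': at 3 ·f
pos 54 'b': at 11  emit P2@[54:54]
pos 55 'b': at 12  emit P2@[55:55]
pos 56 'c': at 13  emit P4@[53:56],P5@[55:56]
pos 57 'a': at 2 ·f  emit P0@[56:57]
pos 58 'c': at 1 ·f
pos 59 'b': at 7  emit P2@[59:59]
pos 60 'a': at 8
pos 61 'c': at 9
pos 62 'b': at 10  emit P2@[62:62],P3@[58:62]

All matches (sorted): [[0,2],[3,1],[3,2],[6,1],[6,2],[9,0],[11,0],[13,1],[13,2],[14,2],[17,1],[17,2],[18,2],[19,4],[19,5],[20,2],[24,0],[25,2],[29,1],[29,2],[30,5],[31,2],[32,5],[33,0],[35,0],[37,0],[40,0],[41,2],[42,5],[43,0],[45,0],[47,0],[49,2],[50,2],[51,2],[52,2],[54,2],[55,2],[56,4],[56,5],[57,0],[59,2],[62,2],[62,3]]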